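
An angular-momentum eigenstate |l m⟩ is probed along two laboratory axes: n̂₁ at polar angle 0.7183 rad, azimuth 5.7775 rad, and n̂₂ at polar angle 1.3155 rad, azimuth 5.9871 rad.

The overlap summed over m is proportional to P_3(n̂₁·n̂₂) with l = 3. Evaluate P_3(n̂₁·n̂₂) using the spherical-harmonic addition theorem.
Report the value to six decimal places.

0.123840

Summing Y*_{l m}(θ₁,φ₁)·Y_{l m}(θ₂,φ₂) over m ∈ [−3, 3]; prefactor 4π/(2·3+1) = 1.795196:
  [-3]  conj(Y_{3,-3})(Ω₁) = +0.006388-0.118749i ; Y_{3,-3}(Ω₂) = +0.238402+0.293284i ; Δ = +0.036350-0.026436i
  [-2]  conj(Y_{3,-2})(Ω₁) = +0.176863-0.282461i ; Y_{3,-2}(Ω₂) = +0.200484+0.134867i ; Δ = +0.073553-0.032776i
  [-1]  conj(Y_{3,-1})(Ω₁) = +0.341338-0.189001i ; Y_{3,-1}(Ω₂) = -0.203727-0.062147i ; Δ = -0.081286+0.017291i
  [+0]  conj(Y_{3,0})(Ω₁) = -0.046505-0.000000i ; Y_{3,0}(Ω₂) = -0.252668+0.000000i ; Δ = +0.011750+0.000000i
  [+1]  conj(Y_{3,1})(Ω₁) = -0.341338-0.189001i ; Y_{3,1}(Ω₂) = +0.203727-0.062147i ; Δ = -0.081286-0.017291i
  [+2]  conj(Y_{3,2})(Ω₁) = +0.176863+0.282461i ; Y_{3,2}(Ω₂) = +0.200484-0.134867i ; Δ = +0.073553+0.032776i
  [+3]  conj(Y_{3,3})(Ω₁) = -0.006388-0.118749i ; Y_{3,3}(Ω₂) = -0.238402+0.293284i ; Δ = +0.036350+0.026436i
Σ over m = +0.068984+0.000000i; ×(4π/7) → +0.123840+0.000000i. Real part: 0.123840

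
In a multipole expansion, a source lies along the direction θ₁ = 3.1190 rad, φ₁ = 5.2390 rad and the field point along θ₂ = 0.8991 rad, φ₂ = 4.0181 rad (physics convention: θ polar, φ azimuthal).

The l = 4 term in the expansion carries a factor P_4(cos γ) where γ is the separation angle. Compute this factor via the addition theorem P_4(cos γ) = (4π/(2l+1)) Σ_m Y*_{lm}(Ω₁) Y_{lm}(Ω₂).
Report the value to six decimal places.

-0.418067

Expand P_4 via completeness: Σ_{m} conj(Y_{4,m}) at Ω₁ times Y_{4,m} at Ω₂ —
  term(m=-4) = +0.000000-0.000000i   from Y*(Ω₁)=-0.000000+0.000000i, Y(Ω₂)=-0.155229+0.059216i
  term(m=-3) = +0.000005+0.000003i   from Y*(Ω₁)=+0.000014+0.000000i, Y(Ω₂)=+0.325672+0.183054i
  term(m=-2) = -0.000275+0.000231i   from Y*(Ω₁)=-0.000507-0.000890i, Y(Ω₂)=-0.063549-0.344884i
  term(m=-1) = +0.000975+0.002672i   from Y*(Ω₁)=-0.021462+0.036915i, Y(Ω₂)=+0.042624-0.051196i
  term(m=+0) = -0.300829+0.000000i   from Y*(Ω₁)=+0.844126-0.000000i, Y(Ω₂)=-0.356379+0.000000i
  term(m=+1) = +0.000975-0.002672i   from Y*(Ω₁)=+0.021462+0.036915i, Y(Ω₂)=-0.042624-0.051196i
  term(m=+2) = -0.000275-0.000231i   from Y*(Ω₁)=-0.000507+0.000890i, Y(Ω₂)=-0.063549+0.344884i
  term(m=+3) = +0.000005-0.000003i   from Y*(Ω₁)=-0.000014+0.000000i, Y(Ω₂)=-0.325672+0.183054i
  term(m=+4) = +0.000000+0.000000i   from Y*(Ω₁)=-0.000000-0.000000i, Y(Ω₂)=-0.155229-0.059216i
Total Σ_m = -0.299419-0.000000i. Multiply by 1.396263: -0.418067-0.000000i. P_4(cos γ) = -0.418067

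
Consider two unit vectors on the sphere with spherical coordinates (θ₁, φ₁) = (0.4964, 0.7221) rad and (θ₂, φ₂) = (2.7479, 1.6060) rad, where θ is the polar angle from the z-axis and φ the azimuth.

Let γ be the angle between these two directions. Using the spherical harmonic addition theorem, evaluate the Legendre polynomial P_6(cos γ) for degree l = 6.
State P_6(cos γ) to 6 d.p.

-0.112810

Term-by-term m-sum for l=6 (normalisation 4π/13 = 0.966644):
  [-6]  conj(Y_{6,-6})(Ω₁) = -0.002090-0.005236i ; Y_{6,-6}(Ω₂) = -0.001505+0.000323i ; Δ = +0.000005+0.000007i
  [-5]  conj(Y_{6,-5})(Ω₁) = -0.032165-0.016294i ; Y_{6,-5}(Ω₂) = +0.002248+0.012638i ; Δ = +0.000134-0.000443i
  [-4]  conj(Y_{6,-4})(Ω₁) = -0.133372+0.034509i ; Y_{6,-4}(Ω₂) = +0.064109-0.009088i ; Δ = -0.008237+0.003424i
  [-3]  conj(Y_{6,-3})(Ω₁) = -0.191063+0.281988i ; Y_{6,-3}(Ω₂) = -0.022842-0.215478i ; Δ = +0.065127+0.034729i
  [-2]  conj(Y_{6,-2})(Ω₁) = +0.063522+0.499085i ; Y_{6,-2}(Ω₂) = -0.461405+0.032540i ; Δ = -0.045550-0.228213i
  [-1]  conj(Y_{6,-1})(Ω₁) = +0.198358+0.174711i ; Y_{6,-1}(Ω₂) = +0.017553+0.498406i ; Δ = -0.083595+0.101929i
  [+0]  conj(Y_{6,0})(Ω₁) = -0.340381-0.000000i ; Y_{6,0}(Ω₂) = -0.080881+0.000000i ; Δ = +0.027530+0.000000i
  [+1]  conj(Y_{6,1})(Ω₁) = -0.198358+0.174711i ; Y_{6,1}(Ω₂) = -0.017553+0.498406i ; Δ = -0.083595-0.101929i
  [+2]  conj(Y_{6,2})(Ω₁) = +0.063522-0.499085i ; Y_{6,2}(Ω₂) = -0.461405-0.032540i ; Δ = -0.045550+0.228213i
  [+3]  conj(Y_{6,3})(Ω₁) = +0.191063+0.281988i ; Y_{6,3}(Ω₂) = +0.022842-0.215478i ; Δ = +0.065127-0.034729i
  [+4]  conj(Y_{6,4})(Ω₁) = -0.133372-0.034509i ; Y_{6,4}(Ω₂) = +0.064109+0.009088i ; Δ = -0.008237-0.003424i
  [+5]  conj(Y_{6,5})(Ω₁) = +0.032165-0.016294i ; Y_{6,5}(Ω₂) = -0.002248+0.012638i ; Δ = +0.000134+0.000443i
  [+6]  conj(Y_{6,6})(Ω₁) = -0.002090+0.005236i ; Y_{6,6}(Ω₂) = -0.001505-0.000323i ; Δ = +0.000005-0.000007i
Total Σ_m = -0.116703-0.000000i. Multiply by 0.966644: -0.112810-0.000000i. P_6(cos γ) = -0.112810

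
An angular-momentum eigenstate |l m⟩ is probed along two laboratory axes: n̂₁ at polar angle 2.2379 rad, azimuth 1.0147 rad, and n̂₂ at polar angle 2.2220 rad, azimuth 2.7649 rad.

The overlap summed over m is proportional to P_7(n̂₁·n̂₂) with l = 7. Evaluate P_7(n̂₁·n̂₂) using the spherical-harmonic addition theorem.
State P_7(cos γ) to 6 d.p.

-0.268842

Expand P_7 via completeness: Σ_{m} conj(Y_{7,m}) at Ω₁ times Y_{7,m} at Ω₂ —
  term(m=-7) = +0.008841+0.002881i   from Y*(Ω₁)=+0.063029+0.067510i, Y(Ω₂)=+0.088122-0.048686i
  term(m=-6) = -0.037072+0.068777i   from Y*(Ω₁)=-0.267002+0.052731i, Y(Ω₂)=+0.182598-0.221530i
  term(m=-5) = -0.150489-0.120154i   from Y*(Ω₁)=+0.154275-0.408489i, Y(Ω₂)=+0.135656-0.419637i
  term(m=-4) = +0.081434-0.071080i   from Y*(Ω₁)=+0.207859+0.271398i, Y(Ω₂)=-0.020231-0.315549i
  term(m=-3) = +0.003901+0.006534i   from Y*(Ω₁)=+0.069935-0.006840i, Y(Ω₂)=+0.046195+0.097942i
  term(m=-2) = -0.126210+0.047334i   from Y*(Ω₁)=-0.162754+0.329654i, Y(Ω₂)=+0.267423+0.250827i
  term(m=-1) = -0.000769-0.004241i   from Y*(Ω₁)=-0.047502-0.076429i, Y(Ω₂)=+0.044539+0.017619i
  term(m=+0) = +0.119824+0.000000i   from Y*(Ω₁)=-0.342076-0.000000i, Y(Ω₂)=-0.350284+0.000000i
  term(m=+1) = -0.000769+0.004241i   from Y*(Ω₁)=+0.047502-0.076429i, Y(Ω₂)=-0.044539+0.017619i
  term(m=+2) = -0.126210-0.047334i   from Y*(Ω₁)=-0.162754-0.329654i, Y(Ω₂)=+0.267423-0.250827i
  term(m=+3) = +0.003901-0.006534i   from Y*(Ω₁)=-0.069935-0.006840i, Y(Ω₂)=-0.046195+0.097942i
  term(m=+4) = +0.081434+0.071080i   from Y*(Ω₁)=+0.207859-0.271398i, Y(Ω₂)=-0.020231+0.315549i
  term(m=+5) = -0.150489+0.120154i   from Y*(Ω₁)=-0.154275-0.408489i, Y(Ω₂)=-0.135656-0.419637i
  term(m=+6) = -0.037072-0.068777i   from Y*(Ω₁)=-0.267002-0.052731i, Y(Ω₂)=+0.182598+0.221530i
  term(m=+7) = +0.008841-0.002881i   from Y*(Ω₁)=-0.063029+0.067510i, Y(Ω₂)=-0.088122-0.048686i
Total Σ_m = -0.320906-0.000000i. Multiply by 0.837758: -0.268842-0.000000i. P_7(cos γ) = -0.268842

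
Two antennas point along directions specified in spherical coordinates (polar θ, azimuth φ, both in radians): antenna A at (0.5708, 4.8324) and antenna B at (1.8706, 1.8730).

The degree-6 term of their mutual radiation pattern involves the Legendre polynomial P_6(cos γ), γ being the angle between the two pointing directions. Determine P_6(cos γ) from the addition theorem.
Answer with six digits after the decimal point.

-0.297859

Addition theorem: P_6(cos γ) = (4π/13) Σ_m Y*_{lm}(Ω₁) Y_{lm}(Ω₂), m = −6…6:
  term(m=-6) = 0.00203 - 0.00392j   from Y*(Ω₁)=-0.00904 - 0.00793j, Y(Ω₂)=0.08819 + 0.35664j
  term(m=-5) = 0.01564 - 0.02015j   from Y*(Ω₁)=0.03661 - 0.05351j, Y(Ω₂)=0.39270 + 0.02350j
  term(m=-4) = -0.00186 + 0.00166j   from Y*(Ω₁)=0.18309 + 0.09533j, Y(Ω₂)=-0.00427 + 0.01128j
  term(m=-3) = -0.12108 + 0.07367j   from Y*(Ω₁)=-0.14586 + 0.38748j, Y(Ω₂)=0.26956 + 0.21102j
  term(m=-2) = -0.04043 + 0.01542j   from Y*(Ω₁)=-0.44328 - 0.10849j, Y(Ω₂)=0.07802 - 0.05388j
  term(m=-1) = 0.01709 - 0.00315j   from Y*(Ω₁)=0.00679 - 0.05632j, Y(Ω₂)=0.09114 + 0.29235j
  term(m=+0) = -0.05090 + 0.00000j   from Y*(Ω₁)=-0.41809 + 0.00000j, Y(Ω₂)=0.12174 + 0.00000j
  term(m=+1) = 0.01709 + 0.00315j   from Y*(Ω₁)=-0.00679 - 0.05632j, Y(Ω₂)=-0.09114 + 0.29235j
  term(m=+2) = -0.04043 - 0.01542j   from Y*(Ω₁)=-0.44328 + 0.10849j, Y(Ω₂)=0.07802 + 0.05388j
  term(m=+3) = -0.12108 - 0.07367j   from Y*(Ω₁)=0.14586 + 0.38748j, Y(Ω₂)=-0.26956 + 0.21102j
  term(m=+4) = -0.00186 - 0.00166j   from Y*(Ω₁)=0.18309 - 0.09533j, Y(Ω₂)=-0.00427 - 0.01128j
  term(m=+5) = 0.01564 + 0.02015j   from Y*(Ω₁)=-0.03661 - 0.05351j, Y(Ω₂)=-0.39270 + 0.02350j
  term(m=+6) = 0.00203 + 0.00392j   from Y*(Ω₁)=-0.00904 + 0.00793j, Y(Ω₂)=0.08819 - 0.35664j
Σ over m = -0.30814 - 0.00000j; ×(4π/13) → -0.29786 - 0.00000j. Real part: -0.297859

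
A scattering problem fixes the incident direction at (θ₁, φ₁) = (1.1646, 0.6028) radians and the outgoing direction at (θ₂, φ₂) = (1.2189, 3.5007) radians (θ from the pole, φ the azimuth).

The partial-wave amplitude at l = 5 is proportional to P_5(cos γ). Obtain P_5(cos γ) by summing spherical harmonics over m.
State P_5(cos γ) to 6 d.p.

0.366222

Expand P_5 via completeness: Σ_{m} conj(Y_{5,m}) at Ω₁ times Y_{5,m} at Ω₂ —
  m=-5: -0.30116 + 0.03864j × 0.07540 + 0.32981j = -0.03545 - 0.09641j  (running Σ = -0.03545 - 0.09641j)
  m=-4: -0.30764 + 0.27553j × 0.05262 - 0.38929j = 0.09107 + 0.13426j  (running Σ = 0.05562 + 0.03784j)
  m=-3: -0.02557 + 0.10558j × -0.00938 + 0.01745j = -0.00160 - 0.00144j  (running Σ = 0.05402 + 0.03641j)
  m=-2: -0.10729 - 0.28062j × -0.24945 + 0.21800j = 0.08794 + 0.04661j  (running Σ = 0.14196 + 0.08302j)
  m=-1: -0.16331 - 0.11240j × 0.10326 - 0.03876j = -0.02122 - 0.00528j  (running Σ = 0.12074 + 0.07774j)
  m=0: 0.25910 + 0.00000j × 0.30527 + 0.00000j = 0.07910 + 0.00000j  (running Σ = 0.19983 + 0.07774j)
  m=1: 0.16331 - 0.11240j × -0.10326 - 0.03876j = -0.02122 + 0.00528j  (running Σ = 0.17861 + 0.08302j)
  m=2: -0.10729 + 0.28062j × -0.24945 - 0.21800j = 0.08794 - 0.04661j  (running Σ = 0.26655 + 0.03641j)
  m=3: 0.02557 + 0.10558j × 0.00938 + 0.01745j = -0.00160 + 0.00144j  (running Σ = 0.26495 + 0.03784j)
  m=4: -0.30764 - 0.27553j × 0.05262 + 0.38929j = 0.09107 - 0.13426j  (running Σ = 0.35602 - 0.09641j)
  m=5: 0.30116 + 0.03864j × -0.07540 + 0.32981j = -0.03545 + 0.09641j  (running Σ = 0.32057 + 0.00000j)
Accumulated sum 0.32057 + 0.00000j; after 4π/(2l+1) scaling, 0.36622 + 0.00000j ⇒ P_5 = 0.366222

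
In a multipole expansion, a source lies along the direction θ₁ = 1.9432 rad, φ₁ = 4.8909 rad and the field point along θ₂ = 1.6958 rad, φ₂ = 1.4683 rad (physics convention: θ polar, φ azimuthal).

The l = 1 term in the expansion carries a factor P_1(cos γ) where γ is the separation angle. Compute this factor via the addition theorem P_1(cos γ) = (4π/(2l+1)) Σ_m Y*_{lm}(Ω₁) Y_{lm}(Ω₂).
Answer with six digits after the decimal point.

-0.842573

Term-by-term m-sum for l=1 (normalisation 4π/3 = 4.188790):
  term(m=-1) = -0.105990-0.030593i   from Y*(Ω₁)=+0.057142-0.316699i, Y(Ω₂)=+0.035074-0.340999i
  term(m=+0) = +0.010830+0.000000i   from Y*(Ω₁)=-0.177781-0.000000i, Y(Ω₂)=-0.060918+0.000000i
  term(m=+1) = -0.105990+0.030593i   from Y*(Ω₁)=-0.057142-0.316699i, Y(Ω₂)=-0.035074-0.340999i
Accumulated sum -0.201149+0.000000i; after 4π/(2l+1) scaling, -0.842573+0.000000i ⇒ P_1 = -0.842573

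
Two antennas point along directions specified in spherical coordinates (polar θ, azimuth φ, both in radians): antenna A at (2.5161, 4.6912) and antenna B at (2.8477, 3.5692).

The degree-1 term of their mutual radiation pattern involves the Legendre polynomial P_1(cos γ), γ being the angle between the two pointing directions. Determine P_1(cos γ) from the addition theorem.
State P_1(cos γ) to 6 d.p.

Expand P_1 via completeness: Σ_{m} conj(Y_{1,m}) at Ω₁ times Y_{1,m} at Ω₂ —
  m=-1: Y*=-0.00429 - 0.20224j  Y=-0.09107 + 0.04150j  product 0.00878 + 0.01824j
  m=+0: Y*=-0.39610 + 0.00000j  Y=-0.46765 + 0.00000j  product 0.18524 + 0.00000j
  m=+1: Y*=0.00429 - 0.20224j  Y=0.09107 + 0.04150j  product 0.00878 - 0.01824j
Accumulated sum 0.20280 + 0.00000j; after 4π/(2l+1) scaling, 0.84951 + 0.00000j ⇒ P_1 = 0.849505

0.849505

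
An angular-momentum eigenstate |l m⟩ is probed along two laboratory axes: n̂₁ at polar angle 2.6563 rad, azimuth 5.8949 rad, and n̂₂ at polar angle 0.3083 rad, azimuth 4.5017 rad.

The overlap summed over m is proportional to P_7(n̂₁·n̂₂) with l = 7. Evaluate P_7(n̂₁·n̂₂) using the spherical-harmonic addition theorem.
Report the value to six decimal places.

Addition theorem: P_7(cos γ) = (4π/15) Σ_m Y*_{lm}(Ω₁) Y_{lm}(Ω₂), m = −7…7:
  term(m=-7) = (-0.000000, -0.000000)   from Y*(Ω₁)=(-0.002191, -0.000988), Y(Ω₂)=(0.000118, -0.000011)
  term(m=-6) = (0.000011, -0.000021)   from Y*(Ω₁)=(0.011732, 0.012371), Y(Ω₂)=(-0.000420, -0.001327)
  term(m=-5) = (0.000588, 0.000478)   from Y*(Ω₁)=(-0.026920, -0.069276), Y(Ω₂)=(-0.008863, 0.005043)
  term(m=-4) = (-0.008720, 0.007501)   from Y*(Ω₁)=(-0.003891, 0.220366), Y(Ω₂)=(0.034725, 0.038956)
  term(m=-3) = (-0.041805, -0.070896)   from Y*(Ω₁)=(0.172493, -0.401320), Y(Ω₂)=(0.111318, -0.152015)
  term(m=-2) = (0.210742, -0.078169)   from Y*(Ω₁)=(-0.353878, 0.347684), Y(Ω₂)=(-0.413448, -0.185318)
  term(m=-1) = (0.009613, 0.053558)   from Y*(Ω₁)=(0.084908, -0.034732), Y(Ω₂)=(-0.124047, 0.580029)
  term(m=+0) = (0.023302, 0.000000)   from Y*(Ω₁)=(0.440667, -0.000000), Y(Ω₂)=(0.052878, 0.000000)
  term(m=+1) = (0.009613, -0.053558)   from Y*(Ω₁)=(-0.084908, -0.034732), Y(Ω₂)=(0.124047, 0.580029)
  term(m=+2) = (0.210742, 0.078169)   from Y*(Ω₁)=(-0.353878, -0.347684), Y(Ω₂)=(-0.413448, 0.185318)
  term(m=+3) = (-0.041805, 0.070896)   from Y*(Ω₁)=(-0.172493, -0.401320), Y(Ω₂)=(-0.111318, -0.152015)
  term(m=+4) = (-0.008720, -0.007501)   from Y*(Ω₁)=(-0.003891, -0.220366), Y(Ω₂)=(0.034725, -0.038956)
  term(m=+5) = (0.000588, -0.000478)   from Y*(Ω₁)=(0.026920, -0.069276), Y(Ω₂)=(0.008863, 0.005043)
  term(m=+6) = (0.000011, 0.000021)   from Y*(Ω₁)=(0.011732, -0.012371), Y(Ω₂)=(-0.000420, 0.001327)
  term(m=+7) = (-0.000000, 0.000000)   from Y*(Ω₁)=(0.002191, -0.000988), Y(Ω₂)=(-0.000118, -0.000011)
Σ over m = (0.364161, -0.000000); ×(4π/15) → (0.305079, -0.000000). Real part: 0.305079

0.305079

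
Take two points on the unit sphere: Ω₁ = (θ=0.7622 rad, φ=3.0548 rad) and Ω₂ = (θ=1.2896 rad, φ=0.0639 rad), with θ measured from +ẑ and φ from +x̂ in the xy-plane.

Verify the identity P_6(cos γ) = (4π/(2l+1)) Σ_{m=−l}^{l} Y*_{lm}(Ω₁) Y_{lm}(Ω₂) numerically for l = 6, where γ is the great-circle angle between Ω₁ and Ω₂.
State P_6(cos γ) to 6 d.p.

0.330448

Addition theorem: P_6(cos γ) = (4π/13) Σ_m Y*_{lm}(Ω₁) Y_{lm}(Ω₂), m = −6…6:
  term(m=-6) = +0.012300-0.015633i   from Y*(Ω₁)=+0.045426-0.026055i, Y(Ω₂)=+0.352274-0.142094i
  term(m=-5) = -0.052675+0.049414i   from Y*(Ω₁)=-0.172409+0.079899i, Y(Ω₂)=+0.360848-0.119381i
  term(m=-4) = -0.014766+0.010162i   from Y*(Ω₁)=+0.362690-0.131231i, Y(Ω₂)=-0.044963+0.011750i
  term(m=-3) = +0.132672-0.064428i   from Y*(Ω₁)=-0.412984+0.110030i, Y(Ω₂)=-0.338769+0.065749i
  term(m=-2) = -0.005227+0.001625i   from Y*(Ω₁)=+0.094162-0.016511i, Y(Ω₂)=-0.056788+0.007297i
  term(m=-1) = +0.107198-0.016277i   from Y*(Ω₁)=+0.340836-0.029657i, Y(Ω₂)=+0.316275-0.020238i
  term(m=+0) = -0.017153-0.000000i   from Y*(Ω₁)=-0.203892-0.000000i, Y(Ω₂)=+0.084126+0.000000i
  term(m=+1) = +0.107198+0.016277i   from Y*(Ω₁)=-0.340836-0.029657i, Y(Ω₂)=-0.316275-0.020238i
  term(m=+2) = -0.005227-0.001625i   from Y*(Ω₁)=+0.094162+0.016511i, Y(Ω₂)=-0.056788-0.007297i
  term(m=+3) = +0.132672+0.064428i   from Y*(Ω₁)=+0.412984+0.110030i, Y(Ω₂)=+0.338769+0.065749i
  term(m=+4) = -0.014766-0.010162i   from Y*(Ω₁)=+0.362690+0.131231i, Y(Ω₂)=-0.044963-0.011750i
  term(m=+5) = -0.052675-0.049414i   from Y*(Ω₁)=+0.172409+0.079899i, Y(Ω₂)=-0.360848-0.119381i
  term(m=+6) = +0.012300+0.015633i   from Y*(Ω₁)=+0.045426+0.026055i, Y(Ω₂)=+0.352274+0.142094i
Accumulated sum +0.341851+0.000000i; after 4π/(2l+1) scaling, +0.330448+0.000000i ⇒ P_6 = 0.330448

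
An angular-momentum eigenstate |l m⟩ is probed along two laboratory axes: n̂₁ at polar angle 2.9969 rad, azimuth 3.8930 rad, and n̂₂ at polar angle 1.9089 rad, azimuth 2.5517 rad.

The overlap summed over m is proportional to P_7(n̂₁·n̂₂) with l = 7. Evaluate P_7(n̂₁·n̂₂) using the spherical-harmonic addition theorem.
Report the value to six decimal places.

Term-by-term m-sum for l=7 (normalisation 4π/15 = 0.837758):
  m=-7: Y*=(-0.000000, 0.000001)  Y=(0.183106, 0.277574)  product (-0.000000, 0.000000)
  m=-6: Y*=(0.000003, 0.000016)  Y=(0.403315, 0.169457)  product (-0.000001, 0.000007)
  m=-5: Y*=(0.000219, 0.000155)  Y=(0.115810, -0.022528)  product (0.000029, 0.000013)
  m=-4: Y*=(0.003026, -0.000414)  Y=(-0.214720, 0.213275)  product (-0.000561, 0.000734)
  m=-3: Y*=(0.015809, -0.019413)  Y=(-0.046440, 0.230419)  product (0.003739, 0.004544)
  m=-2: Y*=(-0.009709, -0.142595)  Y=(-0.081474, -0.197639)  product (-0.027391, 0.013537)
  m=-1: Y*=(-0.372550, -0.348047)  Y=(-0.221954, -0.148576)  product (0.030978, 0.132603)
  m=+0: Y*=(-0.794780, -0.000000)  Y=(0.184823, 0.000000)  product (-0.146894, -0.000000)
  m=+1: Y*=(0.372550, -0.348047)  Y=(0.221954, -0.148576)  product (0.030978, -0.132603)
  m=+2: Y*=(-0.009709, 0.142595)  Y=(-0.081474, 0.197639)  product (-0.027391, -0.013537)
  m=+3: Y*=(-0.015809, -0.019413)  Y=(0.046440, 0.230419)  product (0.003739, -0.004544)
  m=+4: Y*=(0.003026, 0.000414)  Y=(-0.214720, -0.213275)  product (-0.000561, -0.000734)
  m=+5: Y*=(-0.000219, 0.000155)  Y=(-0.115810, -0.022528)  product (0.000029, -0.000013)
  m=+6: Y*=(0.000003, -0.000016)  Y=(0.403315, -0.169457)  product (-0.000001, -0.000007)
  m=+7: Y*=(0.000000, 0.000001)  Y=(-0.183106, 0.277574)  product (-0.000000, -0.000000)
Total Σ_m = (-0.133311, -0.000000). Multiply by 0.837758: (-0.111683, -0.000000). P_7(cos γ) = -0.111683

-0.111683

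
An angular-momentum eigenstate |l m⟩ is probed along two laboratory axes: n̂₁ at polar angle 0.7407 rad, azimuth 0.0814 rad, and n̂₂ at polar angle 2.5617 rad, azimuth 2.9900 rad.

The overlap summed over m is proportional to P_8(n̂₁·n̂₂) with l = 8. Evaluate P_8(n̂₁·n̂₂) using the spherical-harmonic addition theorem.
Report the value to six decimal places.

Term-by-term m-sum for l=8 (normalisation 4π/17 = 0.739198):
  [-8]  conj(Y_{8,-8})(Ω₁) = (0.017626, 0.013433) ; Y_{8,-8}(Ω₂) = (0.001468, 0.003922) ; Δ = (-0.000027, 0.000089)
  [-7]  conj(Y_{8,-7})(Ω₁) = (0.081629, 0.052299) ; Y_{8,-7}(Ω₂) = (0.012477, 0.022324) ; Δ = (-0.000149, 0.002475)
  [-6]  conj(Y_{8,-6})(Ω₁) = (0.225026, 0.119564) ; Y_{8,-6}(Ω₂) = (0.059407, 0.076350) ; Δ = (0.004239, 0.024284)
  [-5]  conj(Y_{8,-5})(Ω₁) = (0.398623, 0.171834) ; Y_{8,-5}(Ω₂) = (0.182906, 0.173136) ; Δ = (0.043160, 0.100445)
  [-4]  conj(Y_{8,-4})(Ω₁) = (0.406767, 0.137331) ; Y_{8,-4}(Ω₂) = (0.366708, 0.254323) ; Δ = (0.114238, 0.153811)
  [-3]  conj(Y_{8,-3})(Ω₁) = (0.078420, 0.019540) ; Y_{8,-3}(Ω₂) = (0.421500, 0.206097) ; Δ = (0.029027, 0.024398)
  [-2]  conj(Y_{8,-2})(Ω₁) = (-0.339517, -0.055767) ; Y_{8,-2}(Ω₂) = (0.098803, 0.030909) ; Δ = (-0.031822, -0.016004)
  [-1]  conj(Y_{8,-1})(Ω₁) = (-0.257519, -0.021008) ; Y_{8,-1}(Ω₂) = (-0.375666, -0.057388) ; Δ = (0.095536, 0.022671)
  [+0]  conj(Y_{8,0})(Ω₁) = (0.272652, -0.000000) ; Y_{8,0}(Ω₂) = (-0.238826, 0.000000) ; Δ = (-0.065116, 0.000000)
  [+1]  conj(Y_{8,1})(Ω₁) = (0.257519, -0.021008) ; Y_{8,1}(Ω₂) = (0.375666, -0.057388) ; Δ = (0.095536, -0.022671)
  [+2]  conj(Y_{8,2})(Ω₁) = (-0.339517, 0.055767) ; Y_{8,2}(Ω₂) = (0.098803, -0.030909) ; Δ = (-0.031822, 0.016004)
  [+3]  conj(Y_{8,3})(Ω₁) = (-0.078420, 0.019540) ; Y_{8,3}(Ω₂) = (-0.421500, 0.206097) ; Δ = (0.029027, -0.024398)
  [+4]  conj(Y_{8,4})(Ω₁) = (0.406767, -0.137331) ; Y_{8,4}(Ω₂) = (0.366708, -0.254323) ; Δ = (0.114238, -0.153811)
  [+5]  conj(Y_{8,5})(Ω₁) = (-0.398623, 0.171834) ; Y_{8,5}(Ω₂) = (-0.182906, 0.173136) ; Δ = (0.043160, -0.100445)
  [+6]  conj(Y_{8,6})(Ω₁) = (0.225026, -0.119564) ; Y_{8,6}(Ω₂) = (0.059407, -0.076350) ; Δ = (0.004239, -0.024284)
  [+7]  conj(Y_{8,7})(Ω₁) = (-0.081629, 0.052299) ; Y_{8,7}(Ω₂) = (-0.012477, 0.022324) ; Δ = (-0.000149, -0.002475)
  [+8]  conj(Y_{8,8})(Ω₁) = (0.017626, -0.013433) ; Y_{8,8}(Ω₂) = (0.001468, -0.003922) ; Δ = (-0.000027, -0.000089)
Σ over m = (0.443289, 0.000000); ×(4π/17) → (0.327678, 0.000000). Real part: 0.327678

0.327678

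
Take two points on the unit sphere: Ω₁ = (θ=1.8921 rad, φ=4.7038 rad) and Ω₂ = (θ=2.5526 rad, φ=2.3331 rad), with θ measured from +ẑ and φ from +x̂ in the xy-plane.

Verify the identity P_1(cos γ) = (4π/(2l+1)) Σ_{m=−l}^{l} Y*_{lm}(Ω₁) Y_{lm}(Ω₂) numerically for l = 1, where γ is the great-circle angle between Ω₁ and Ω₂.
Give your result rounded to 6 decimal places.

-0.115488

Summing Y*_{l m}(θ₁,φ₁)·Y_{l m}(θ₂,φ₂) over m ∈ [−1, 1]; prefactor 4π/(2·1+1) = 4.188790:
  term(m=-1) = -0.045130+0.043839i   from Y*(Ω₁)=-0.002816-0.327801i, Y(Ω₂)=-0.132545-0.138813i
  term(m=+0) = +0.062689+0.000000i   from Y*(Ω₁)=-0.154303-0.000000i, Y(Ω₂)=-0.406273+0.000000i
  term(m=+1) = -0.045130-0.043839i   from Y*(Ω₁)=+0.002816-0.327801i, Y(Ω₂)=+0.132545-0.138813i
Accumulated sum -0.027571+0.000000i; after 4π/(2l+1) scaling, -0.115488+0.000000i ⇒ P_1 = -0.115488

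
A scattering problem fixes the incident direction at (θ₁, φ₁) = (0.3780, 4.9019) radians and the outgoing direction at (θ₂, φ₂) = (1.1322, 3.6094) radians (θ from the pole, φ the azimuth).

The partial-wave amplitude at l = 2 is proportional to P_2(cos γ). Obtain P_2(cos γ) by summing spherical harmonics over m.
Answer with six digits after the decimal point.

-0.145004

Summing Y*_{l m}(θ₁,φ₁)·Y_{l m}(θ₂,φ₂) over m ∈ [−2, 2]; prefactor 4π/(2·2+1) = 2.513274:
  term(m=-2) = (-0.014144, 0.008800)   from Y*(Ω₁)=(-0.048879, -0.019468), Y(Ω₂)=(0.187853, -0.254861)
  term(m=-1) = (0.021623, 0.075680)   from Y*(Ω₁)=(0.049919, -0.260246), Y(Ω₂)=(-0.265112, 0.133937)
  term(m=+0) = (-0.072654, 0.000000)   from Y*(Ω₁)=(0.501907, -0.000000), Y(Ω₂)=(-0.144755, 0.000000)
  term(m=+1) = (0.021623, -0.075680)   from Y*(Ω₁)=(-0.049919, -0.260246), Y(Ω₂)=(0.265112, 0.133937)
  term(m=+2) = (-0.014144, -0.008800)   from Y*(Ω₁)=(-0.048879, 0.019468), Y(Ω₂)=(0.187853, 0.254861)
Accumulated sum (-0.057695, 0.000000); after 4π/(2l+1) scaling, (-0.145004, 0.000000) ⇒ P_2 = -0.145004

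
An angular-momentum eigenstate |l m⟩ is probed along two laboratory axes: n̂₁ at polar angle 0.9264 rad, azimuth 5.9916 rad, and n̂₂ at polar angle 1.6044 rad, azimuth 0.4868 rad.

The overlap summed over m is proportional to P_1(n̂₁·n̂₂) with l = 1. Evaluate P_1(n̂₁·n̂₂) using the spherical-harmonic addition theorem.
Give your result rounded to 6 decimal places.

0.548752

Expand P_1 via completeness: Σ_{m} conj(Y_{1,m}) at Ω₁ times Y_{1,m} at Ω₂ —
  term(m=-1) = +0.067912-0.066966i   from Y*(Ω₁)=+0.264551-0.079402i, Y(Ω₂)=+0.305187-0.161531i
  term(m=+0) = -0.004818+0.000000i   from Y*(Ω₁)=+0.293511-0.000000i, Y(Ω₂)=-0.016416+0.000000i
  term(m=+1) = +0.067912+0.066966i   from Y*(Ω₁)=-0.264551-0.079402i, Y(Ω₂)=-0.305187-0.161531i
Σ over m = +0.131005+0.000000i; ×(4π/3) → +0.548752+0.000000i. Real part: 0.548752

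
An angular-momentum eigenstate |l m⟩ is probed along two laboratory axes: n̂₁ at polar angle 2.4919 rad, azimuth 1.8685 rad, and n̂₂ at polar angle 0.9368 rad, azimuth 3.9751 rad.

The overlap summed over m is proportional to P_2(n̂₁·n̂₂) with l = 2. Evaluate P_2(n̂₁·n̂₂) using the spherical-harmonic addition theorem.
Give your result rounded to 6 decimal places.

Summing Y*_{l m}(θ₁,φ₁)·Y_{l m}(θ₂,φ₂) over m ∈ [−2, 2]; prefactor 4π/(2·2+1) = 2.513274:
  [-2]  conj(Y_{2,-2})(Ω₁) = -0.11703 - 0.07928j ; Y_{2,-2}(Ω₂) = -0.02409 - 0.24957j ; Δ = -0.01697 + 0.03112j
  [-1]  conj(Y_{2,-1})(Ω₁) = 0.10916 - 0.35576j ; Y_{2,-1}(Ω₂) = -0.24787 + 0.27295j ; Δ = 0.07005 + 0.11798j
  [+0]  conj(Y_{2,0})(Ω₁) = 0.28453 + 0.00000j ; Y_{2,0}(Ω₂) = 0.01662 + 0.00000j ; Δ = 0.00473 + 0.00000j
  [+1]  conj(Y_{2,1})(Ω₁) = -0.10916 - 0.35576j ; Y_{2,1}(Ω₂) = 0.24787 + 0.27295j ; Δ = 0.07005 - 0.11798j
  [+2]  conj(Y_{2,2})(Ω₁) = -0.11703 + 0.07928j ; Y_{2,2}(Ω₂) = -0.02409 + 0.24957j ; Δ = -0.01697 - 0.03112j
Total Σ_m = 0.11089 + 0.00000j. Multiply by 2.513274: 0.27870 + 0.00000j. P_2(cos γ) = 0.278701

0.278701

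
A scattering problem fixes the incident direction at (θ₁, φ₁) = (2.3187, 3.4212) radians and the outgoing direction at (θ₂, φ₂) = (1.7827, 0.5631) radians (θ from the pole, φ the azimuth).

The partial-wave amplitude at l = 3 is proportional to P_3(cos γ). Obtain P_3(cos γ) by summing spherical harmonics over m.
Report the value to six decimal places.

0.412753

Term-by-term m-sum for l=3 (normalisation 4π/7 = 1.795196):
  [-3]  conj(Y_{3,-3})(Ω₁) = -0.10987 - 0.12229j ; Y_{3,-3}(Ω₂) = -0.04609 - 0.38711j ; Δ = -0.04227 + 0.04817j
  [-2]  conj(Y_{3,-2})(Ω₁) = -0.31666 - 0.19818j ; Y_{3,-2}(Ω₂) = -0.08836 + 0.18547j ; Δ = 0.06474 - 0.04122j
  [-1]  conj(Y_{3,-1})(Ω₁) = -0.29894 - 0.08583j ; Y_{3,-1}(Ω₂) = -0.20808 + 0.13136j ; Δ = 0.07348 - 0.02141j
  [+0]  conj(Y_{3,0})(Ω₁) = 0.17443 + 0.00000j ; Y_{3,0}(Ω₂) = 0.21810 + 0.00000j ; Δ = 0.03804 + 0.00000j
  [+1]  conj(Y_{3,1})(Ω₁) = 0.29894 - 0.08583j ; Y_{3,1}(Ω₂) = 0.20808 + 0.13136j ; Δ = 0.07348 + 0.02141j
  [+2]  conj(Y_{3,2})(Ω₁) = -0.31666 + 0.19818j ; Y_{3,2}(Ω₂) = -0.08836 - 0.18547j ; Δ = 0.06474 + 0.04122j
  [+3]  conj(Y_{3,3})(Ω₁) = 0.10987 - 0.12229j ; Y_{3,3}(Ω₂) = 0.04609 - 0.38711j ; Δ = -0.04227 - 0.04817j
Accumulated sum 0.22992 + 0.00000j; after 4π/(2l+1) scaling, 0.41275 + 0.00000j ⇒ P_3 = 0.412753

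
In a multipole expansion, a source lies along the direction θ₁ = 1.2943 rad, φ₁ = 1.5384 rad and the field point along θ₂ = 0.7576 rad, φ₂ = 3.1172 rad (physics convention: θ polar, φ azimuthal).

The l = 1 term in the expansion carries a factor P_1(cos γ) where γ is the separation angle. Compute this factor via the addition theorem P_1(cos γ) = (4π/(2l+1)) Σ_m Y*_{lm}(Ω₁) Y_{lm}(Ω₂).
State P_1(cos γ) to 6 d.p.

Term-by-term m-sum for l=1 (normalisation 4π/3 = 4.188790):
  m=-1: (0.010766, 0.332197) × (-0.237346, -0.005791) = (-0.000632, -0.078908)  (running Σ = (-0.000632, -0.078908))
  m=0: (0.133382, -0.000000) × (0.354964, 0.000000) = (0.047346, 0.000000)  (running Σ = (0.046714, -0.078908))
  m=1: (-0.010766, 0.332197) × (0.237346, -0.005791) = (-0.000632, 0.078908)  (running Σ = (0.046083, 0.000000))
Σ over m = (0.046083, 0.000000); ×(4π/3) → (0.193030, 0.000000). Real part: 0.193030

0.193030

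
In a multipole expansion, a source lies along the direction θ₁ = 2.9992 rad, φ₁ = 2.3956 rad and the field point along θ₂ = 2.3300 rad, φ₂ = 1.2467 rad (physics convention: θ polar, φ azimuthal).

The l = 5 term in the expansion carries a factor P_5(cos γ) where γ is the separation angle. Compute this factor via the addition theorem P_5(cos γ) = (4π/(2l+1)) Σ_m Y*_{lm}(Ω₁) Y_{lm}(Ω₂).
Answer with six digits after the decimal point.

-0.396106

Term-by-term m-sum for l=5 (normalisation 4π/11 = 1.142397):
  [-5]  conj(Y_{5,-5})(Ω₁) = +0.000022-0.000015i ; Y_{5,-5}(Ω₂) = +0.093099+0.004629i ; Δ = +0.000002-0.000001i
  [-4]  conj(Y_{5,-4})(Ω₁) = +0.000582+0.000092i ; Y_{5,-4}(Ω₂) = -0.075798-0.269252i ; Δ = -0.000019-0.000164i
  [-3]  conj(Y_{5,-3})(Ω₁) = +0.004783+0.006073i ; Y_{5,-3}(Ω₂) = -0.356108+0.242847i ; Δ = -0.003178-0.001001i
  [-2]  conj(Y_{5,-2})(Ω₁) = -0.005159+0.065327i ; Y_{5,-2}(Ω₂) = +0.206232+0.156191i ; Δ = -0.011267+0.012667i
  [-1]  conj(Y_{5,-1})(Ω₁) = -0.248505+0.229653i ; Y_{5,-1}(Ω₂) = -0.067984+0.202367i ; Δ = -0.029580-0.065902i
  [+0]  conj(Y_{5,0})(Ω₁) = -0.798532-0.000000i ; Y_{5,0}(Ω₂) = +0.323903+0.000000i ; Δ = -0.258647-0.000000i
  [+1]  conj(Y_{5,1})(Ω₁) = +0.248505+0.229653i ; Y_{5,1}(Ω₂) = +0.067984+0.202367i ; Δ = -0.029580+0.065902i
  [+2]  conj(Y_{5,2})(Ω₁) = -0.005159-0.065327i ; Y_{5,2}(Ω₂) = +0.206232-0.156191i ; Δ = -0.011267-0.012667i
  [+3]  conj(Y_{5,3})(Ω₁) = -0.004783+0.006073i ; Y_{5,3}(Ω₂) = +0.356108+0.242847i ; Δ = -0.003178+0.001001i
  [+4]  conj(Y_{5,4})(Ω₁) = +0.000582-0.000092i ; Y_{5,4}(Ω₂) = -0.075798+0.269252i ; Δ = -0.000019+0.000164i
  [+5]  conj(Y_{5,5})(Ω₁) = -0.000022-0.000015i ; Y_{5,5}(Ω₂) = -0.093099+0.004629i ; Δ = +0.000002+0.000001i
Total Σ_m = -0.346732-0.000000i. Multiply by 1.142397: -0.396106-0.000000i. P_5(cos γ) = -0.396106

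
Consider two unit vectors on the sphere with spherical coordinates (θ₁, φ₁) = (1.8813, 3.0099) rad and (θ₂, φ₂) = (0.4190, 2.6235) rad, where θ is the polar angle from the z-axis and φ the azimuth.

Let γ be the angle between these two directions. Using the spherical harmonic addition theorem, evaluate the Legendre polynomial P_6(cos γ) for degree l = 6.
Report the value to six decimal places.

-0.271583

Addition theorem: P_6(cos γ) = (4π/13) Σ_m Y*_{lm}(Ω₁) Y_{lm}(Ω₂), m = −6…6:
  m=-6: Y*=0.25336 - 0.25579j  Y=-0.00219 + 0.00007j  product -0.00054 + 0.00058j
  m=-5: Y*=0.31653 - 0.24488j  Y=0.01452 - 0.00892j  product 0.00241 - 0.00638j
  m=-4: Y*=0.00682 - 0.00396j  Y=-0.03844 + 0.07011j  product 0.00002 + 0.00063j
  m=-3: Y*=-0.31290 + 0.13048j  Y=-0.00409 - 0.24758j  product 0.03358 + 0.07693j
  m=-2: Y*=-0.11198 + 0.03020j  Y=0.24608 + 0.41559j  product -0.04011 - 0.03911j
  m=-1: Y*=0.29550 - 0.03914j  Y=-0.39177 - 0.22332j  product -0.12451 - 0.05066j
  m=+0: Y*=0.14270 + 0.00000j  Y=-0.15887 + 0.00000j  product -0.02267 + 0.00000j
  m=+1: Y*=-0.29550 - 0.03914j  Y=0.39177 - 0.22332j  product -0.12451 + 0.05066j
  m=+2: Y*=-0.11198 - 0.03020j  Y=0.24608 - 0.41559j  product -0.04011 + 0.03911j
  m=+3: Y*=0.31290 + 0.13048j  Y=0.00409 - 0.24758j  product 0.03358 - 0.07693j
  m=+4: Y*=0.00682 + 0.00396j  Y=-0.03844 - 0.07011j  product 0.00002 - 0.00063j
  m=+5: Y*=-0.31653 - 0.24488j  Y=-0.01452 - 0.00892j  product 0.00241 + 0.00638j
  m=+6: Y*=0.25336 + 0.25579j  Y=-0.00219 - 0.00007j  product -0.00054 - 0.00058j
Σ over m = -0.28095 - 0.00000j; ×(4π/13) → -0.27158 - 0.00000j. Real part: -0.271583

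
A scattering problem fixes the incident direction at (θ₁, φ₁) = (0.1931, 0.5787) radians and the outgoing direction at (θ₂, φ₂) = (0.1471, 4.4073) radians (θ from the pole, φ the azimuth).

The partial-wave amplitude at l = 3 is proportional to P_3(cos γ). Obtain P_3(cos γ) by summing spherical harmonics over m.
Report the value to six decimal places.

Addition theorem: P_3(cos γ) = (4π/7) Σ_m Y*_{lm}(Ω₁) Y_{lm}(Ω₂), m = −3…3:
  m=-3: -0.00049 + 0.00291j × 0.00104 - 0.00080j = 0.00000 + 0.00000j  (running Σ = 0.00000 + 0.00000j)
  m=-2: 0.01484 + 0.03383j × -0.01780 - 0.01244j = 0.00016 - 0.00079j  (running Σ = 0.00016 - 0.00078j)
  m=-1: 0.19812 + 0.12944j × -0.05539 + 0.17587j = -0.03374 + 0.02768j  (running Σ = -0.03358 + 0.02689j)
  m=0: 0.66504 + 0.00000j × 0.69864 + 0.00000j = 0.46463 + 0.00000j  (running Σ = 0.43105 + 0.02689j)
  m=1: -0.19812 + 0.12944j × 0.05539 + 0.17587j = -0.03374 - 0.02768j  (running Σ = 0.39731 - 0.00078j)
  m=2: 0.01484 - 0.03383j × -0.01780 + 0.01244j = 0.00016 + 0.00079j  (running Σ = 0.39747 + 0.00000j)
  m=3: 0.00049 + 0.00291j × -0.00104 - 0.00080j = 0.00000 - 0.00000j  (running Σ = 0.39747 - 0.00000j)
Σ over m = 0.39747 - 0.00000j; ×(4π/7) → 0.71354 - 0.00000j. Real part: 0.713537

0.713537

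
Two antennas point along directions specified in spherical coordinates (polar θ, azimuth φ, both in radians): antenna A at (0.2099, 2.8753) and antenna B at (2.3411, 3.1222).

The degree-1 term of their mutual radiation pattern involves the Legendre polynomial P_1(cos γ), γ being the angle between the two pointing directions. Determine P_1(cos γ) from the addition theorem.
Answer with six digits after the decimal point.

Expand P_1 via completeness: Σ_{m} conj(Y_{1,m}) at Ω₁ times Y_{1,m} at Ω₂ —
  [-1]  conj(Y_{1,-1})(Ω₁) = -0.06945 + 0.01894j ; Y_{1,-1}(Ω₂) = -0.24791 - 0.00481j ; Δ = 0.01731 - 0.00436j
  [+0]  conj(Y_{1,0})(Ω₁) = 0.47788 + 0.00000j ; Y_{1,0}(Ω₂) = -0.34024 + 0.00000j ; Δ = -0.16259 + 0.00000j
  [+1]  conj(Y_{1,1})(Ω₁) = 0.06945 + 0.01894j ; Y_{1,1}(Ω₂) = 0.24791 - 0.00481j ; Δ = 0.01731 + 0.00436j
Accumulated sum -0.12798 + 0.00000j; after 4π/(2l+1) scaling, -0.53606 + 0.00000j ⇒ P_1 = -0.536063

-0.536063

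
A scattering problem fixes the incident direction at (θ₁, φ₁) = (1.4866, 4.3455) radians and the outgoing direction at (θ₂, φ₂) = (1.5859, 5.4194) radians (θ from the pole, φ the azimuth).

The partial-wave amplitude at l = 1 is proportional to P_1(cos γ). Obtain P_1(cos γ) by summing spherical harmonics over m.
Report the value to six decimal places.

0.473687

Term-by-term m-sum for l=1 (normalisation 4π/3 = 4.188790):
  m=-1: Y*=-0.12349 - 0.32136j  Y=0.22440 + 0.26265j  product 0.05669 - 0.10455j
  m=+0: Y*=0.04109 + 0.00000j  Y=-0.00738 + 0.00000j  product -0.00030 + 0.00000j
  m=+1: Y*=0.12349 - 0.32136j  Y=-0.22440 + 0.26265j  product 0.05669 + 0.10455j
Total Σ_m = 0.11308 + 0.00000j. Multiply by 4.188790: 0.47369 + 0.00000j. P_1(cos γ) = 0.473687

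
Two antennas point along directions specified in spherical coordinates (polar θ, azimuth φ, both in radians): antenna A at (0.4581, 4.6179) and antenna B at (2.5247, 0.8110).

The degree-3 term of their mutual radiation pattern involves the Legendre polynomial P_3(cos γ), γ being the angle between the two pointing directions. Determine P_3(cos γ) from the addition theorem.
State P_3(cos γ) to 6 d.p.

-0.630187

Term-by-term m-sum for l=3 (normalisation 4π/7 = 1.795196):
  term(m=-3) = (0.001202, -0.002656)   from Y*(Ω₁)=(0.010093, 0.034647), Y(Ω₂)=(-0.061332, -0.052567)
  term(m=-2) = (-0.011897, -0.048578)   from Y*(Ω₁)=(-0.176080, 0.033677), Y(Ω₂)=(0.014279, 0.278616)
  term(m=-1) = (-0.147817, -0.115984)   from Y*(Ω₁)=(-0.040752, -0.430006), Y(Ω₂)=(0.299614, -0.315362)
  term(m=+0) = (-0.034017, 0.000000)   from Y*(Ω₁)=(0.342096, -0.000000), Y(Ω₂)=(-0.099436, 0.000000)
  term(m=+1) = (-0.147817, 0.115984)   from Y*(Ω₁)=(0.040752, -0.430006), Y(Ω₂)=(-0.299614, -0.315362)
  term(m=+2) = (-0.011897, 0.048578)   from Y*(Ω₁)=(-0.176080, -0.033677), Y(Ω₂)=(0.014279, -0.278616)
  term(m=+3) = (0.001202, 0.002656)   from Y*(Ω₁)=(-0.010093, 0.034647), Y(Ω₂)=(0.061332, -0.052567)
Accumulated sum (-0.351041, -0.000000); after 4π/(2l+1) scaling, (-0.630187, -0.000000) ⇒ P_3 = -0.630187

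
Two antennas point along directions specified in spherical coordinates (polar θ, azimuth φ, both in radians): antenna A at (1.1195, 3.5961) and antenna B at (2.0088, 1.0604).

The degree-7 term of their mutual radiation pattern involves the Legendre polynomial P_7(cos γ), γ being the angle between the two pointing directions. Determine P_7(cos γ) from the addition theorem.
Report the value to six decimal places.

Expand P_7 via completeness: Σ_{m} conj(Y_{7,m}) at Ω₁ times Y_{7,m} at Ω₂ —
  m=-7: Y*=+0.238758+0.009546i  Y=+0.104395-0.226919i  product +0.027091-0.053182i
  m=-6: Y*=-0.396611+0.174528i  Y=-0.436340+0.034637i  product +0.167012-0.089891i
  m=-5: Y*=+0.205858-0.243542i  Y=+0.166342+0.248646i  product +0.094799+0.010674i
  m=-4: Y*=+0.027081-0.107295i  Y=-0.062809+0.123406i  product +0.011540+0.010081i
  m=-3: Y*=+0.072671+0.345570i  Y=+0.348538-0.013812i  product +0.030102+0.119440i
  m=-2: Y*=-0.025450-0.032671i  Y=-0.004559-0.007436i  product -0.000127+0.000338i
  m=-1: Y*=-0.295485-0.144382i  Y=+0.162884-0.290926i  product -0.090134+0.062447i
  m=+0: Y*=+0.083266-0.000000i  Y=-0.050299+0.000000i  product -0.004188+0.000000i
  m=+1: Y*=+0.295485-0.144382i  Y=-0.162884-0.290926i  product -0.090134-0.062447i
  m=+2: Y*=-0.025450+0.032671i  Y=-0.004559+0.007436i  product -0.000127-0.000338i
  m=+3: Y*=-0.072671+0.345570i  Y=-0.348538-0.013812i  product +0.030102-0.119440i
  m=+4: Y*=+0.027081+0.107295i  Y=-0.062809-0.123406i  product +0.011540-0.010081i
  m=+5: Y*=-0.205858-0.243542i  Y=-0.166342+0.248646i  product +0.094799-0.010674i
  m=+6: Y*=-0.396611-0.174528i  Y=-0.436340-0.034637i  product +0.167012+0.089891i
  m=+7: Y*=-0.238758+0.009546i  Y=-0.104395-0.226919i  product +0.027091+0.053182i
Accumulated sum +0.476377-0.000000i; after 4π/(2l+1) scaling, +0.399088-0.000000i ⇒ P_7 = 0.399088

0.399088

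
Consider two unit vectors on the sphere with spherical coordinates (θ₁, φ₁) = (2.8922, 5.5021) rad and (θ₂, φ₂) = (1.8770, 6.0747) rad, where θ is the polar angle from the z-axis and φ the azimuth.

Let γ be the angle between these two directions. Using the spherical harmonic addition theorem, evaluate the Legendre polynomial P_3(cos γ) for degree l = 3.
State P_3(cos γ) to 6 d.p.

Summing Y*_{l m}(θ₁,φ₁)·Y_{l m}(θ₂,φ₂) over m ∈ [−3, 3]; prefactor 4π/(2·3+1) = 1.795196:
  m=-3: Y*=-0.004378-0.004493i  Y=+0.293203+0.211745i  product -0.000332-0.002244i
  m=-2: Y*=-0.000520+0.060329i  Y=-0.256078-0.113428i  product +0.006976-0.015390i
  m=-1: Y*=+0.209329-0.207531i  Y=-0.164505-0.034802i  product -0.041658+0.026855i
  m=+0: Y*=-0.613113-0.000000i  Y=+0.286364+0.000000i  product -0.175573-0.000000i
  m=+1: Y*=-0.209329-0.207531i  Y=+0.164505-0.034802i  product -0.041658-0.026855i
  m=+2: Y*=-0.000520-0.060329i  Y=-0.256078+0.113428i  product +0.006976+0.015390i
  m=+3: Y*=+0.004378-0.004493i  Y=-0.293203+0.211745i  product -0.000332+0.002244i
Total Σ_m = -0.245602+0.000000i. Multiply by 1.795196: -0.440904+0.000000i. P_3(cos γ) = -0.440904

-0.440904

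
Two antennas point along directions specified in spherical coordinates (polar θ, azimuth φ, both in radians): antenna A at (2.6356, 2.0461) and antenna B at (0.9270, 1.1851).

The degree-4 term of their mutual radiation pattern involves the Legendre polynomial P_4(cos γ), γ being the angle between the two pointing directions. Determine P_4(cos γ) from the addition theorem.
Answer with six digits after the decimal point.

0.120838

Addition theorem: P_4(cos γ) = (4π/9) Σ_m Y*_{lm}(Ω₁) Y_{lm}(Ω₂), m = −4…4:
  m=-4: Y*=-0.00792 + 0.02310j  Y=0.00507 + 0.18103j  product -0.00422 - 0.00132j
  m=-3: Y*=-0.12335 + 0.01800j  Y=-0.35198 + 0.15454j  product 0.04063 - 0.02540j
  m=-2: Y*=-0.19893 - 0.27854j  Y=-0.23351 - 0.22706j  product -0.01679 + 0.11021j
  m=-1: Y*=0.21620 - 0.42008j  Y=-0.04084 + 0.10059j  product 0.03343 + 0.03891j
  m=+0: Y*=0.05659 + 0.00000j  Y=-0.34543 + 0.00000j  product -0.01955 + 0.00000j
  m=+1: Y*=-0.21620 - 0.42008j  Y=0.04084 + 0.10059j  product 0.03343 - 0.03891j
  m=+2: Y*=-0.19893 + 0.27854j  Y=-0.23351 + 0.22706j  product -0.01679 - 0.11021j
  m=+3: Y*=0.12335 + 0.01800j  Y=0.35198 + 0.15454j  product 0.04063 + 0.02540j
  m=+4: Y*=-0.00792 - 0.02310j  Y=0.00507 - 0.18103j  product -0.00422 + 0.00132j
Σ over m = 0.08654 + 0.00000j; ×(4π/9) → 0.12084 + 0.00000j. Real part: 0.120838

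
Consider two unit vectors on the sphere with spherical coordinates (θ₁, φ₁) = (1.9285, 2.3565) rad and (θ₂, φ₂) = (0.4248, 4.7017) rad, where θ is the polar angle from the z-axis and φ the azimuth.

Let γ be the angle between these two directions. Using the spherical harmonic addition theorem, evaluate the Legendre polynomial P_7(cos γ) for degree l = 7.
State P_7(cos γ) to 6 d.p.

-0.323464

Addition theorem: P_7(cos γ) = (4π/15) Σ_m Y*_{lm}(Ω₁) Y_{lm}(Ω₂), m = −7…7:
  m=-7: (-0.223240, -0.224197) × (0.000075, -0.001007) = (-0.000243, 0.000208)  (running Σ = (-0.000243, 0.000208))
  m=-6: (0.000811, -0.442489) × (-0.008337, -0.000535) = (-0.000244, 0.003689)  (running Σ = (-0.000486, 0.003897))
  m=-5: (0.111239, -0.110899) × (-0.002282, 0.042662) = (0.004477, 0.004999)  (running Σ = (0.003991, 0.008895))
  m=-4: (-0.278190, -0.000340) × (0.150177, 0.006425) = (-0.041776, -0.001838)  (running Σ = (-0.037785, 0.007057))
  m=-3: (-0.188969, -0.189316) × (0.011610, -0.361942) = (-0.070715, 0.066198)  (running Σ = (-0.108500, 0.073255))
  m=-2: (-0.000108, 0.176127) × (-0.538168, -0.011507) = (0.002085, -0.094785)  (running Σ = (-0.106415, -0.021530))
  m=-1: (-0.207405, 0.207278) × (-0.003199, 0.299284) = (-0.061372, -0.062736)  (running Σ = (-0.167787, -0.084266))
  m=0: (0.143661, -0.000000) × (-0.351753, 0.000000) = (-0.050533, 0.000000)  (running Σ = (-0.218320, -0.084266))
  m=1: (0.207405, 0.207278) × (0.003199, 0.299284) = (-0.061372, 0.062736)  (running Σ = (-0.279692, -0.021530))
  m=2: (-0.000108, -0.176127) × (-0.538168, 0.011507) = (0.002085, 0.094785)  (running Σ = (-0.277607, 0.073255))
  m=3: (0.188969, -0.189316) × (-0.011610, -0.361942) = (-0.070715, -0.066198)  (running Σ = (-0.348323, 0.007057))
  m=4: (-0.278190, 0.000340) × (0.150177, -0.006425) = (-0.041776, 0.001838)  (running Σ = (-0.390098, 0.008895))
  m=5: (-0.111239, -0.110899) × (0.002282, 0.042662) = (0.004477, -0.004999)  (running Σ = (-0.385621, 0.003897))
  m=6: (0.000811, 0.442489) × (-0.008337, 0.000535) = (-0.000244, -0.003689)  (running Σ = (-0.385864, 0.000208))
  m=7: (0.223240, -0.224197) × (-0.000075, -0.001007) = (-0.000243, -0.000208)  (running Σ = (-0.386107, -0.000000))
Σ over m = (-0.386107, -0.000000); ×(4π/15) → (-0.323464, -0.000000). Real part: -0.323464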